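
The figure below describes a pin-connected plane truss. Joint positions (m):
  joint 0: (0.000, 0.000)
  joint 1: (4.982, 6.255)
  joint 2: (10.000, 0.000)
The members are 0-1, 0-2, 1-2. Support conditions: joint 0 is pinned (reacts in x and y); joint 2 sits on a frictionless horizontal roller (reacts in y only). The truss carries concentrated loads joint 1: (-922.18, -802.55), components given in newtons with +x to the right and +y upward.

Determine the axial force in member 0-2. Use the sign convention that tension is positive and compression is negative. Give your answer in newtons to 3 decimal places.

-141.991

N=3 nodes, M=3 members, R=3 reactions → 2N=6, M+R=6
member 0 (0-1): L=7.9966, (cx,cy)=(0.6230,0.7822)
member 1 (0-2): L=10.0000, (cx,cy)=(1.0000,0.0000)
member 2 (1-2): L=8.0191, (cx,cy)=(0.6258,-0.7800)
solve A·x = −loads:
  F[0-1] = -1252.2780 N (compression)
  F[0-2] = -141.9907 N (compression)
  F[1-2] = +226.9095 N (tension)
  Rx@0 = +922.1800 N
  Ry@0 = +979.5432 N
  Ry@2 = -176.9932 N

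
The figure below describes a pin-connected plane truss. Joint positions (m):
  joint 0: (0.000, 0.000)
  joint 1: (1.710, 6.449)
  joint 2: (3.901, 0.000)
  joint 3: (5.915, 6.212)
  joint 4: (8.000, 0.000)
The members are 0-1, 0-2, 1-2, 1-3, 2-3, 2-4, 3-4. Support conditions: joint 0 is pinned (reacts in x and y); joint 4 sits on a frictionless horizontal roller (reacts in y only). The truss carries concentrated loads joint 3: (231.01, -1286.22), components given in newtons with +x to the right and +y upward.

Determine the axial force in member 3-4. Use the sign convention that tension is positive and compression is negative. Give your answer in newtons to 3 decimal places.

N=5 nodes, M=7 members, R=3 reactions → 2N=10, M+R=10
member 0 (0-1): L=6.6719, (cx,cy)=(0.2563,0.9666)
member 1 (0-2): L=3.9010, (cx,cy)=(1.0000,0.0000)
member 2 (1-2): L=6.8110, (cx,cy)=(0.3217,-0.9468)
member 3 (1-3): L=4.2117, (cx,cy)=(0.9984,-0.0563)
member 4 (2-3): L=6.5303, (cx,cy)=(0.3084,0.9513)
member 5 (2-4): L=4.0990, (cx,cy)=(1.0000,0.0000)
member 6 (3-4): L=6.5526, (cx,cy)=(0.3182,-0.9480)
solve A·x = −loads:
  F[0-1] = -161.2273 N (compression)
  F[0-2] = +272.3326 N (tension)
  F[1-2] = +170.3112 N (tension)
  F[1-3] = -96.2616 N (compression)
  F[2-3] = -169.5221 N (compression)
  F[2-4] = +379.4009 N (tension)
  F[3-4] = -1192.3506 N (compression)
  Rx@0 = -231.0100 N
  Ry@0 = +155.8418 N
  Ry@4 = +1130.3782 N

-1192.351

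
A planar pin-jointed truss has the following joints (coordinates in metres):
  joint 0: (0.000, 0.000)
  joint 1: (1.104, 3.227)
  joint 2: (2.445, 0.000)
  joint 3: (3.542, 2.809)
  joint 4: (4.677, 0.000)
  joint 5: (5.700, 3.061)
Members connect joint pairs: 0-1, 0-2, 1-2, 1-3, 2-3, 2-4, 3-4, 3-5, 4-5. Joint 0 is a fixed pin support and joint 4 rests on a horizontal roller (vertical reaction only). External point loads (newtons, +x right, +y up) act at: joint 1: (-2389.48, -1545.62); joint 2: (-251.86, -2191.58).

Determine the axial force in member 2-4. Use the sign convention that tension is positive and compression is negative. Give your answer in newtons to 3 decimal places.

N=6 nodes, M=9 members, R=3 reactions → 2N=12, M+R=12
member 0 (0-1): L=3.4106, (cx,cy)=(0.3237,0.9462)
member 1 (0-2): L=2.4450, (cx,cy)=(1.0000,0.0000)
member 2 (1-2): L=3.4945, (cx,cy)=(0.3837,-0.9234)
member 3 (1-3): L=2.4736, (cx,cy)=(0.9856,-0.1690)
member 4 (2-3): L=3.0156, (cx,cy)=(0.3638,0.9315)
member 5 (2-4): L=2.2320, (cx,cy)=(1.0000,0.0000)
member 6 (3-4): L=3.0296, (cx,cy)=(0.3746,-0.9272)
member 7 (3-5): L=2.1727, (cx,cy)=(0.9933,0.1160)
member 8 (4-5): L=3.2274, (cx,cy)=(0.3170,0.9484)
solve A·x = −loads:
  F[0-1] = -4095.8527 N (compression)
  F[0-2] = -1315.5347 N (compression)
  F[1-2] = +2503.7675 N (tension)
  F[1-3] = +104.3763 N (tension)
  F[2-3] = -129.3635 N (compression)
  F[2-4] = -55.8161 N (compression)
  F[3-4] = +148.9890 N (tension)
  F[3-5] = +0.0000 N (tension)
  F[4-5] = -0.0000 N (compression)
  Rx@0 = +2641.3400 N
  Ry@0 = +3875.3386 N
  Ry@4 = -138.1386 N

-55.816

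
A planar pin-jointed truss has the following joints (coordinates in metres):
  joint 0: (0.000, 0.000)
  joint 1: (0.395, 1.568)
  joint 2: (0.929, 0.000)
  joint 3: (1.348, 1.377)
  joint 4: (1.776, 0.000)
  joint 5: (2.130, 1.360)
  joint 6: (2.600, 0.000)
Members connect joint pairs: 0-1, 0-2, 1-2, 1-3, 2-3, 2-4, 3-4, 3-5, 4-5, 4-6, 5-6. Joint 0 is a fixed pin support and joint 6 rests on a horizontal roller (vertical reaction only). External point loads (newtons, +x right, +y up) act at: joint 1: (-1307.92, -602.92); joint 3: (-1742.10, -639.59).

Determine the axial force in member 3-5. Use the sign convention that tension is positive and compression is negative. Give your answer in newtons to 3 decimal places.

776.301

N=7 nodes, M=11 members, R=3 reactions → 2N=14, M+R=14
member 0 (0-1): L=1.6170, (cx,cy)=(0.2443,0.9697)
member 1 (0-2): L=0.9290, (cx,cy)=(1.0000,0.0000)
member 2 (1-2): L=1.6564, (cx,cy)=(0.3224,-0.9466)
member 3 (1-3): L=0.9720, (cx,cy)=(0.9805,-0.1965)
member 4 (2-3): L=1.4393, (cx,cy)=(0.2911,0.9567)
member 5 (2-4): L=0.8470, (cx,cy)=(1.0000,0.0000)
member 6 (3-4): L=1.4420, (cx,cy)=(0.2968,-0.9549)
member 7 (3-5): L=0.7822, (cx,cy)=(0.9998,-0.0217)
member 8 (4-5): L=1.4053, (cx,cy)=(0.2519,0.9678)
member 9 (4-6): L=0.8240, (cx,cy)=(1.0000,0.0000)
member 10 (5-6): L=1.4389, (cx,cy)=(0.3266,-0.9452)
solve A·x = −loads:
  F[0-1] = -2609.7944 N (compression)
  F[0-2] = -2412.4958 N (compression)
  F[1-2] = +2033.3892 N (tension)
  F[1-3] = +15.1698 N (tension)
  F[2-3] = -2011.9648 N (compression)
  F[2-4] = -1171.2783 N (compression)
  F[3-4] = +1331.3434 N (tension)
  F[3-5] = +776.3008 N (tension)
  F[4-5] = -1313.7099 N (compression)
  F[4-6] = -445.1933 N (compression)
  F[5-6] = +1362.9767 N (tension)
  Rx@0 = +3050.0200 N
  Ry@0 = +2530.7291 N
  Ry@6 = -1288.2191 N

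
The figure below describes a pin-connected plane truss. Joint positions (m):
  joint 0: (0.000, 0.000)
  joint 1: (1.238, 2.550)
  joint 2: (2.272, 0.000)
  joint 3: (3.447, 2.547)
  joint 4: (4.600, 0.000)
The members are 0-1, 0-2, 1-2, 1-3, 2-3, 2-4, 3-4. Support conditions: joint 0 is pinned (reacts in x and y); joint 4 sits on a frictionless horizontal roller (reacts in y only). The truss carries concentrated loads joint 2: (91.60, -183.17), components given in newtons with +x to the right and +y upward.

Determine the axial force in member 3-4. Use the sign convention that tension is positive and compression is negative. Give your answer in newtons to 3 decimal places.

N=5 nodes, M=7 members, R=3 reactions → 2N=10, M+R=10
member 0 (0-1): L=2.8346, (cx,cy)=(0.4367,0.8996)
member 1 (0-2): L=2.2720, (cx,cy)=(1.0000,0.0000)
member 2 (1-2): L=2.7517, (cx,cy)=(0.3758,-0.9267)
member 3 (1-3): L=2.2090, (cx,cy)=(1.0000,-0.0014)
member 4 (2-3): L=2.8050, (cx,cy)=(0.4189,0.9080)
member 5 (2-4): L=2.3280, (cx,cy)=(1.0000,0.0000)
member 6 (3-4): L=2.7958, (cx,cy)=(0.4124,-0.9110)
solve A·x = −loads:
  F[0-1] = -103.0472 N (compression)
  F[0-2] = +136.6049 N (tension)
  F[1-2] = +100.1521 N (tension)
  F[1-3] = -82.6394 N (compression)
  F[2-3] = +99.5095 N (tension)
  F[2-4] = +40.9548 N (tension)
  F[3-4] = -99.3083 N (compression)
  Rx@0 = -91.6000 N
  Ry@0 = +92.6999 N
  Ry@4 = +90.4701 N

-99.308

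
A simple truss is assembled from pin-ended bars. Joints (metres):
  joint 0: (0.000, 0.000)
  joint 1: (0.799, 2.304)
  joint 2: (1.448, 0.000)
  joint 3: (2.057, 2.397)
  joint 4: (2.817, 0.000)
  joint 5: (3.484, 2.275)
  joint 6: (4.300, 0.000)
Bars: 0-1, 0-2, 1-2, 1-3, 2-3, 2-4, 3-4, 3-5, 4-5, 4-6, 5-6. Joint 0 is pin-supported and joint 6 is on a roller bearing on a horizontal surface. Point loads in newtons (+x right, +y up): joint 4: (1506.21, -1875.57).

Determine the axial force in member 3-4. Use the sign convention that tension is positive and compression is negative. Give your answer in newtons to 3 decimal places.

748.669

N=7 nodes, M=11 members, R=3 reactions → 2N=14, M+R=14
member 0 (0-1): L=2.4386, (cx,cy)=(0.3276,0.9448)
member 1 (0-2): L=1.4480, (cx,cy)=(1.0000,0.0000)
member 2 (1-2): L=2.3937, (cx,cy)=(0.2711,-0.9625)
member 3 (1-3): L=1.2614, (cx,cy)=(0.9973,0.0737)
member 4 (2-3): L=2.4732, (cx,cy)=(0.2462,0.9692)
member 5 (2-4): L=1.3690, (cx,cy)=(1.0000,0.0000)
member 6 (3-4): L=2.5146, (cx,cy)=(0.3022,-0.9532)
member 7 (3-5): L=1.4322, (cx,cy)=(0.9964,-0.0852)
member 8 (4-5): L=2.3708, (cx,cy)=(0.2813,0.9596)
member 9 (4-6): L=1.4830, (cx,cy)=(1.0000,0.0000)
member 10 (5-6): L=2.4169, (cx,cy)=(0.3376,-0.9413)
solve A·x = −loads:
  F[0-1] = -684.6455 N (compression)
  F[0-2] = +1730.5312 N (tension)
  F[1-2] = +641.4403 N (tension)
  F[1-3] = -399.3233 N (compression)
  F[2-3] = -637.0287 N (compression)
  F[2-4] = +2061.3113 N (tension)
  F[3-4] = +748.6692 N (tension)
  F[3-5] = -784.2258 N (compression)
  F[4-5] = +1210.8223 N (tension)
  F[4-6] = +440.7176 N (tension)
  F[5-6] = -1305.3644 N (compression)
  Rx@0 = -1506.2100 N
  Ry@0 = +646.8536 N
  Ry@6 = +1228.7164 N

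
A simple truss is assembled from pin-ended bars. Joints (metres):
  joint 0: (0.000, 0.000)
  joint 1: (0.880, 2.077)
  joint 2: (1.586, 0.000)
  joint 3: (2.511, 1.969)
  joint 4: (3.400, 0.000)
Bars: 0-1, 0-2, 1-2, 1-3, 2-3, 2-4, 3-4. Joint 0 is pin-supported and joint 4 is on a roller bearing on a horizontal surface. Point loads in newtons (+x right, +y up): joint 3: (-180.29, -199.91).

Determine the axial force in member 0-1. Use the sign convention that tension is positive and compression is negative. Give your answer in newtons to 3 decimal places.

-170.162

N=5 nodes, M=7 members, R=3 reactions → 2N=10, M+R=10
member 0 (0-1): L=2.2557, (cx,cy)=(0.3901,0.9208)
member 1 (0-2): L=1.5860, (cx,cy)=(1.0000,0.0000)
member 2 (1-2): L=2.1937, (cx,cy)=(0.3218,-0.9468)
member 3 (1-3): L=1.6346, (cx,cy)=(0.9978,-0.0661)
member 4 (2-3): L=2.1755, (cx,cy)=(0.4252,0.9051)
member 5 (2-4): L=1.8140, (cx,cy)=(1.0000,0.0000)
member 6 (3-4): L=2.1604, (cx,cy)=(0.4115,-0.9114)
solve A·x = −loads:
  F[0-1] = -170.1625 N (compression)
  F[0-2] = -113.9067 N (compression)
  F[1-2] = +174.0439 N (tension)
  F[1-3] = -122.6638 N (compression)
  F[2-3] = -182.0621 N (compression)
  F[2-4] = +19.5184 N (tension)
  F[3-4] = -47.4323 N (compression)
  Rx@0 = +180.2900 N
  Ry@0 = +156.6797 N
  Ry@4 = +43.2303 N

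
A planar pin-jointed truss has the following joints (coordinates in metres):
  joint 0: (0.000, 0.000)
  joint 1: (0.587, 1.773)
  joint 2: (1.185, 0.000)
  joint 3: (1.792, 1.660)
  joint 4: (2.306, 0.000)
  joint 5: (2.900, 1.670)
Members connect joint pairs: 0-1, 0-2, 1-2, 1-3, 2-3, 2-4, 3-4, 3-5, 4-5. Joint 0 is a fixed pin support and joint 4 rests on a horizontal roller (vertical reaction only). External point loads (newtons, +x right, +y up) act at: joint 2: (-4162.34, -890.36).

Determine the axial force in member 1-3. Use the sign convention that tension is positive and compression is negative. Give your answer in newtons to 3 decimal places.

-300.041

N=6 nodes, M=9 members, R=3 reactions → 2N=12, M+R=12
member 0 (0-1): L=1.8676, (cx,cy)=(0.3143,0.9493)
member 1 (0-2): L=1.1850, (cx,cy)=(1.0000,0.0000)
member 2 (1-2): L=1.8711, (cx,cy)=(0.3196,-0.9476)
member 3 (1-3): L=1.2103, (cx,cy)=(0.9956,-0.0934)
member 4 (2-3): L=1.7675, (cx,cy)=(0.3434,0.9392)
member 5 (2-4): L=1.1210, (cx,cy)=(1.0000,0.0000)
member 6 (3-4): L=1.7378, (cx,cy)=(0.2958,-0.9553)
member 7 (3-5): L=1.1080, (cx,cy)=(1.0000,0.0090)
member 8 (4-5): L=1.7725, (cx,cy)=(0.3351,0.9422)
solve A·x = −loads:
  F[0-1] = -455.9294 N (compression)
  F[0-2] = -4019.0416 N (compression)
  F[1-2] = +486.3447 N (tension)
  F[1-3] = -300.0413 N (compression)
  F[2-3] = +457.3365 N (tension)
  F[2-4] = +141.6706 N (tension)
  F[3-4] = -478.9668 N (compression)
  F[3-5] = -0.0000 N (tension)
  F[4-5] = +0.0000 N (tension)
  Rx@0 = +4162.3400 N
  Ry@0 = +432.8246 N
  Ry@4 = +457.5354 N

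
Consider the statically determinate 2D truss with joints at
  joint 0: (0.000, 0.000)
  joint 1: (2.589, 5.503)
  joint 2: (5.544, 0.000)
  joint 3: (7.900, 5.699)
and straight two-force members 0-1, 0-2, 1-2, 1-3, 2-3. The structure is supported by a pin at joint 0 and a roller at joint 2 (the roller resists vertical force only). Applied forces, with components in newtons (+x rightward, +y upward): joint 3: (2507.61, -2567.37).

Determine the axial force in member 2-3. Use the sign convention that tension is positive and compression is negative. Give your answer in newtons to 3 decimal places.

-2922.839

N=4 nodes, M=5 members, R=3 reactions → 2N=8, M+R=8
member 0 (0-1): L=6.0816, (cx,cy)=(0.4257,0.9049)
member 1 (0-2): L=5.5440, (cx,cy)=(1.0000,0.0000)
member 2 (1-2): L=6.2462, (cx,cy)=(0.4731,-0.8810)
member 3 (1-3): L=5.3146, (cx,cy)=(0.9993,0.0369)
member 4 (2-3): L=6.1668, (cx,cy)=(0.3820,0.9241)
solve A·x = −loads:
  F[0-1] = +4054.5046 N (tension)
  F[0-2] = +781.5671 N (tension)
  F[1-2] = -4012.4221 N (compression)
  F[1-3] = +3626.7369 N (tension)
  F[2-3] = -2922.8392 N (compression)
  Rx@0 = -2507.6100 N
  Ry@0 = -3668.7578 N
  Ry@2 = +6236.1278 N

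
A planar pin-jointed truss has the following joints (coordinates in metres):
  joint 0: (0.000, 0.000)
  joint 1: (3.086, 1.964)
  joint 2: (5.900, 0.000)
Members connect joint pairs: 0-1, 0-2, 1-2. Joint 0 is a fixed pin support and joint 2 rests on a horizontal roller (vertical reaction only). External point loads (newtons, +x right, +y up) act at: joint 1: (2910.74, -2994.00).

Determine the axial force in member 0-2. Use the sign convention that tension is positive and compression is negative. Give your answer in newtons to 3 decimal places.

N=3 nodes, M=3 members, R=3 reactions → 2N=6, M+R=6
member 0 (0-1): L=3.6580, (cx,cy)=(0.8436,0.5369)
member 1 (0-2): L=5.9000, (cx,cy)=(1.0000,0.0000)
member 2 (1-2): L=3.4316, (cx,cy)=(0.8200,-0.5723)
solve A·x = −loads:
  F[0-1] = -854.9923 N (compression)
  F[0-2] = +3632.0449 N (tension)
  F[1-2] = -4429.1870 N (compression)
  Rx@0 = -2910.7400 N
  Ry@0 = +459.0547 N
  Ry@2 = +2534.9453 N

3632.045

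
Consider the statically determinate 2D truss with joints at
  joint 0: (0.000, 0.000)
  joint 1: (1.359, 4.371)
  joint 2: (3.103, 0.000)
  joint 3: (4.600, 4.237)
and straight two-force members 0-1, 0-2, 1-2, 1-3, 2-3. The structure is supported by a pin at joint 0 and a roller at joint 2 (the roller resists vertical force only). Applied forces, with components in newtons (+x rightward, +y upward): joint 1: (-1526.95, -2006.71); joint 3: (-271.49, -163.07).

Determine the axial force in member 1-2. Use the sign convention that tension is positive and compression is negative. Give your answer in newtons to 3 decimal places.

N=4 nodes, M=5 members, R=3 reactions → 2N=8, M+R=8
member 0 (0-1): L=4.5774, (cx,cy)=(0.2969,0.9549)
member 1 (0-2): L=3.1030, (cx,cy)=(1.0000,0.0000)
member 2 (1-2): L=4.7061, (cx,cy)=(0.3706,-0.9288)
member 3 (1-3): L=3.2438, (cx,cy)=(0.9991,-0.0413)
member 4 (2-3): L=4.4937, (cx,cy)=(0.3331,0.9429)
solve A·x = −loads:
  F[0-1] = -3739.4067 N (compression)
  F[0-2] = -688.2329 N (compression)
  F[1-2] = +1693.3744 N (tension)
  F[1-3] = -210.9756 N (compression)
  F[2-3] = -182.1923 N (compression)
  Rx@0 = +1798.4400 N
  Ry@0 = +3570.7986 N
  Ry@2 = -1401.0186 N

1693.374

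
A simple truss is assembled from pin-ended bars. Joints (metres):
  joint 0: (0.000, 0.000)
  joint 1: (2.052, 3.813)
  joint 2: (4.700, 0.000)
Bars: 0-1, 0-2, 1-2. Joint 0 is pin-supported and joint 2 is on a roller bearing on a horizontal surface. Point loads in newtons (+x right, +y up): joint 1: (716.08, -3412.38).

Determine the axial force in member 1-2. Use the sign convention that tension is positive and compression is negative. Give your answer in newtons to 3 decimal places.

N=3 nodes, M=3 members, R=3 reactions → 2N=6, M+R=6
member 0 (0-1): L=4.3301, (cx,cy)=(0.4739,0.8806)
member 1 (0-2): L=4.7000, (cx,cy)=(1.0000,0.0000)
member 2 (1-2): L=4.6423, (cx,cy)=(0.5704,-0.8214)
solve A·x = −loads:
  F[0-1] = -1523.5492 N (compression)
  F[0-2] = +1438.0797 N (tension)
  F[1-2] = -2521.1425 N (compression)
  Rx@0 = -716.0800 N
  Ry@0 = +1341.6105 N
  Ry@2 = +2070.7695 N

-2521.143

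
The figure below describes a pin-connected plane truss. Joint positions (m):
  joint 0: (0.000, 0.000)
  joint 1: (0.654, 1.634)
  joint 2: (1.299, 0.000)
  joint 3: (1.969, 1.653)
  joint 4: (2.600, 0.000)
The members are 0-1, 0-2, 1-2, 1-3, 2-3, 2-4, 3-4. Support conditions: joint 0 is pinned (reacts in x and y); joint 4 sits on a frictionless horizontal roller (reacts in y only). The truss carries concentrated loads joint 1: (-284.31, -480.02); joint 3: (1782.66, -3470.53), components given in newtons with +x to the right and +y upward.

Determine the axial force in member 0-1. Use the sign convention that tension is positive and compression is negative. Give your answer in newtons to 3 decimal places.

N=5 nodes, M=7 members, R=3 reactions → 2N=10, M+R=10
member 0 (0-1): L=1.7600, (cx,cy)=(0.3716,0.9284)
member 1 (0-2): L=1.2990, (cx,cy)=(1.0000,0.0000)
member 2 (1-2): L=1.7567, (cx,cy)=(0.3672,-0.9302)
member 3 (1-3): L=1.3151, (cx,cy)=(0.9999,0.0144)
member 4 (2-3): L=1.7836, (cx,cy)=(0.3756,0.9268)
member 5 (2-4): L=1.3010, (cx,cy)=(1.0000,0.0000)
member 6 (3-4): L=1.7693, (cx,cy)=(0.3566,-0.9342)
solve A·x = −loads:
  F[0-1] = -265.9042 N (compression)
  F[0-2] = +1597.1564 N (tension)
  F[1-2] = -246.3758 N (compression)
  F[1-3] = +275.9933 N (tension)
  F[2-3] = +247.2769 N (tension)
  F[2-4] = +1413.8084 N (tension)
  F[3-4] = -3964.3583 N (compression)
  Rx@0 = -1498.3500 N
  Ry@0 = +246.8650 N
  Ry@4 = +3703.6850 N

-265.904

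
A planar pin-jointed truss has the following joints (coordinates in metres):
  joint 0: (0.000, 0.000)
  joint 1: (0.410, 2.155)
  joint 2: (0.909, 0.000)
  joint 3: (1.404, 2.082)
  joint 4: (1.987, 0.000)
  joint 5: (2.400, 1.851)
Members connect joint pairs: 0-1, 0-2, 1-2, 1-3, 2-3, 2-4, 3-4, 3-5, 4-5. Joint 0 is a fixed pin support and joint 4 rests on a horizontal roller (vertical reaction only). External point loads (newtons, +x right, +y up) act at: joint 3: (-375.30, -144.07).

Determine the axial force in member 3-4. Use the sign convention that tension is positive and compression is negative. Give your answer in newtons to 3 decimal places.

302.655

N=6 nodes, M=9 members, R=3 reactions → 2N=12, M+R=12
member 0 (0-1): L=2.1937, (cx,cy)=(0.1869,0.9824)
member 1 (0-2): L=0.9090, (cx,cy)=(1.0000,0.0000)
member 2 (1-2): L=2.2120, (cx,cy)=(0.2256,-0.9742)
member 3 (1-3): L=0.9967, (cx,cy)=(0.9973,-0.0732)
member 4 (2-3): L=2.1400, (cx,cy)=(0.2313,0.9729)
member 5 (2-4): L=1.0780, (cx,cy)=(1.0000,0.0000)
member 6 (3-4): L=2.1621, (cx,cy)=(0.2696,-0.9630)
member 7 (3-5): L=1.0224, (cx,cy)=(0.9741,-0.2259)
member 8 (4-5): L=1.8965, (cx,cy)=(0.2178,0.9760)
solve A·x = −loads:
  F[0-1] = -443.3267 N (compression)
  F[0-2] = -292.4411 N (compression)
  F[1-2] = +461.1256 N (tension)
  F[1-3] = -187.3856 N (compression)
  F[2-3] = -461.7617 N (compression)
  F[2-4] = -81.6101 N (compression)
  F[3-4] = +302.6551 N (tension)
  F[3-5] = +0.0000 N (tension)
  F[4-5] = -0.0000 N (compression)
  Rx@0 = +375.3000 N
  Ry@0 = +435.5145 N
  Ry@4 = -291.4445 N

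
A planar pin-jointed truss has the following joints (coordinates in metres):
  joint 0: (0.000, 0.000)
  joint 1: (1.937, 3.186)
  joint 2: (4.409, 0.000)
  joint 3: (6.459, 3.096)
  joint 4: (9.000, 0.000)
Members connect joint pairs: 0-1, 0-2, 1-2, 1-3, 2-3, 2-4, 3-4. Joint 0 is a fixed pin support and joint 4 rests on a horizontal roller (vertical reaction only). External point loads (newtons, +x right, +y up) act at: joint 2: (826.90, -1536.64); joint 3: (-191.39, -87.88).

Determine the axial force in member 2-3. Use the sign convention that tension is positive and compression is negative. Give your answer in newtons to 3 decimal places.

N=5 nodes, M=7 members, R=3 reactions → 2N=10, M+R=10
member 0 (0-1): L=3.7286, (cx,cy)=(0.5195,0.8545)
member 1 (0-2): L=4.4090, (cx,cy)=(1.0000,0.0000)
member 2 (1-2): L=4.0325, (cx,cy)=(0.6130,-0.7901)
member 3 (1-3): L=4.5229, (cx,cy)=(0.9998,-0.0199)
member 4 (2-3): L=3.7132, (cx,cy)=(0.5521,0.8338)
member 5 (2-4): L=4.5910, (cx,cy)=(1.0000,0.0000)
member 6 (3-4): L=4.0052, (cx,cy)=(0.6344,-0.7730)
solve A·x = −loads:
  F[0-1] = -1023.4458 N (compression)
  F[0-2] = +1167.1860 N (tension)
  F[1-2] = +1137.8330 N (tension)
  F[1-3] = -1229.4259 N (compression)
  F[2-3] = +764.7873 N (tension)
  F[2-4] = +615.5632 N (tension)
  F[3-4] = -970.2772 N (compression)
  Rx@0 = -635.5100 N
  Ry@0 = +874.5068 N
  Ry@4 = +750.0132 N

764.787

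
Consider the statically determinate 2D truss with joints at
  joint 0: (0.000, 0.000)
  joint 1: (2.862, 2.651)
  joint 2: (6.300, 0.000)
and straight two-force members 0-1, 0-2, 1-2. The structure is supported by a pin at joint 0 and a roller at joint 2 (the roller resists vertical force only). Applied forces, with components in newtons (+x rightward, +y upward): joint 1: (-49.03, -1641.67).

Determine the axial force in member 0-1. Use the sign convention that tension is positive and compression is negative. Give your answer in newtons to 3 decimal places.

-1348.716

N=3 nodes, M=3 members, R=3 reactions → 2N=6, M+R=6
member 0 (0-1): L=3.9011, (cx,cy)=(0.7336,0.6795)
member 1 (0-2): L=6.3000, (cx,cy)=(1.0000,0.0000)
member 2 (1-2): L=4.3414, (cx,cy)=(0.7919,-0.6106)
solve A·x = −loads:
  F[0-1] = -1348.7155 N (compression)
  F[0-2] = +940.4320 N (tension)
  F[1-2] = -1187.5450 N (compression)
  Rx@0 = +49.0300 N
  Ry@0 = +916.5143 N
  Ry@2 = +725.1557 N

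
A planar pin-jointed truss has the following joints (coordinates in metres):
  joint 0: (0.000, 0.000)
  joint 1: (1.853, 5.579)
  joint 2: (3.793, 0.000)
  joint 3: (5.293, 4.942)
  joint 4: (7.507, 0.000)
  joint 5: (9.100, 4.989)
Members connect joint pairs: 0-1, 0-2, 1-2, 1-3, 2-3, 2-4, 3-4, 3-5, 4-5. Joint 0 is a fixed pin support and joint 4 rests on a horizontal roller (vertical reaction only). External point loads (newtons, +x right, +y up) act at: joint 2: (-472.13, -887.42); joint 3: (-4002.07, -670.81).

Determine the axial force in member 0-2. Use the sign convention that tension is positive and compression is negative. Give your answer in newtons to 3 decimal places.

N=6 nodes, M=9 members, R=3 reactions → 2N=12, M+R=12
member 0 (0-1): L=5.8787, (cx,cy)=(0.3152,0.9490)
member 1 (0-2): L=3.7930, (cx,cy)=(1.0000,0.0000)
member 2 (1-2): L=5.9067, (cx,cy)=(0.3284,-0.9445)
member 3 (1-3): L=3.4985, (cx,cy)=(0.9833,-0.1821)
member 4 (2-3): L=5.1646, (cx,cy)=(0.2904,0.9569)
member 5 (2-4): L=3.7140, (cx,cy)=(1.0000,0.0000)
member 6 (3-4): L=5.4153, (cx,cy)=(0.4088,-0.9126)
member 7 (3-5): L=3.8073, (cx,cy)=(0.9999,0.0123)
member 8 (4-5): L=5.2372, (cx,cy)=(0.3042,0.9526)
solve A·x = −loads:
  F[0-1] = -3447.2479 N (compression)
  F[0-2] = -3387.6035 N (compression)
  F[1-2] = +3929.7351 N (tension)
  F[1-3] = -2417.7004 N (compression)
  F[2-3] = -2951.5389 N (compression)
  F[2-4] = -767.5472 N (compression)
  F[3-4] = +1877.3605 N (tension)
  F[3-5] = -0.0000 N (tension)
  F[4-5] = -0.0000 N (tension)
  Rx@0 = +4474.2000 N
  Ry@0 = +3271.5174 N
  Ry@4 = -1713.2874 N

-3387.604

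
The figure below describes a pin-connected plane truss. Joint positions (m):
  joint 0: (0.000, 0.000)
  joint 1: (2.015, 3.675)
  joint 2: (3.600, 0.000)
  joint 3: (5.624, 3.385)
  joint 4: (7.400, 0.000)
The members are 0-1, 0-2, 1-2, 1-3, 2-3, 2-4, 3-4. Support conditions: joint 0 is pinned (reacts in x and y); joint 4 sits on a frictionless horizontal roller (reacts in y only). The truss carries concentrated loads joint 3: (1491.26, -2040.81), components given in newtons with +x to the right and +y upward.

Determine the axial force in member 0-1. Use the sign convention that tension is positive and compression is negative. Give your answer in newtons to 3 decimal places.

219.373

N=5 nodes, M=7 members, R=3 reactions → 2N=10, M+R=10
member 0 (0-1): L=4.1912, (cx,cy)=(0.4808,0.8768)
member 1 (0-2): L=3.6000, (cx,cy)=(1.0000,0.0000)
member 2 (1-2): L=4.0022, (cx,cy)=(0.3960,-0.9182)
member 3 (1-3): L=3.6206, (cx,cy)=(0.9968,-0.0801)
member 4 (2-3): L=3.9440, (cx,cy)=(0.5132,0.8583)
member 5 (2-4): L=3.8000, (cx,cy)=(1.0000,0.0000)
member 6 (3-4): L=3.8226, (cx,cy)=(0.4646,-0.8855)
solve A·x = −loads:
  F[0-1] = +219.3732 N (tension)
  F[0-2] = +1385.7912 N (tension)
  F[1-2] = -226.5656 N (compression)
  F[1-3] = +195.8246 N (tension)
  F[2-3] = +242.3945 N (tension)
  F[2-4] = +1171.6701 N (tension)
  F[3-4] = -2521.8728 N (compression)
  Rx@0 = -1491.2600 N
  Ry@0 = -192.3563 N
  Ry@4 = +2233.1663 N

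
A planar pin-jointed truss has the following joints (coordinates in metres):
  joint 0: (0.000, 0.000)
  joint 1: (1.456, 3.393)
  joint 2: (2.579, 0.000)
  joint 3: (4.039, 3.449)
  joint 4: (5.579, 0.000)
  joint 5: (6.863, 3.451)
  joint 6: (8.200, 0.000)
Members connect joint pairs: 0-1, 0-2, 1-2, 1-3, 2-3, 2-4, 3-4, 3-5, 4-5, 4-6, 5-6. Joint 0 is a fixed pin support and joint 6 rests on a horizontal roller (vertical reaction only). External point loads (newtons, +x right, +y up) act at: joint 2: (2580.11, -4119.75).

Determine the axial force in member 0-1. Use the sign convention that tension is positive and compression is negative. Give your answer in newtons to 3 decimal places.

N=7 nodes, M=11 members, R=3 reactions → 2N=14, M+R=14
member 0 (0-1): L=3.6922, (cx,cy)=(0.3943,0.9190)
member 1 (0-2): L=2.5790, (cx,cy)=(1.0000,0.0000)
member 2 (1-2): L=3.5740, (cx,cy)=(0.3142,-0.9494)
member 3 (1-3): L=2.5836, (cx,cy)=(0.9998,0.0217)
member 4 (2-3): L=3.7453, (cx,cy)=(0.3898,0.9209)
member 5 (2-4): L=3.0000, (cx,cy)=(1.0000,0.0000)
member 6 (3-4): L=3.7772, (cx,cy)=(0.4077,-0.9131)
member 7 (3-5): L=2.8240, (cx,cy)=(1.0000,0.0007)
member 8 (4-5): L=3.6821, (cx,cy)=(0.3487,0.9372)
member 9 (4-6): L=2.6210, (cx,cy)=(1.0000,0.0000)
member 10 (5-6): L=3.7009, (cx,cy)=(0.3613,-0.9325)
solve A·x = −loads:
  F[0-1] = -3073.0714 N (compression)
  F[0-2] = +3791.9579 N (tension)
  F[1-2] = +2926.0281 N (tension)
  F[1-3] = -2131.7433 N (compression)
  F[2-3] = +1457.1965 N (tension)
  F[2-4] = +1563.1940 N (tension)
  F[3-4] = -1419.7705 N (compression)
  F[3-5] = -984.3396 N (compression)
  F[4-5] = +1383.2342 N (tension)
  F[4-6] = +501.9897 N (tension)
  F[5-6] = -1389.5547 N (compression)
  Rx@0 = -2580.1100 N
  Ry@0 = +2824.0384 N
  Ry@6 = +1295.7116 N

-3073.071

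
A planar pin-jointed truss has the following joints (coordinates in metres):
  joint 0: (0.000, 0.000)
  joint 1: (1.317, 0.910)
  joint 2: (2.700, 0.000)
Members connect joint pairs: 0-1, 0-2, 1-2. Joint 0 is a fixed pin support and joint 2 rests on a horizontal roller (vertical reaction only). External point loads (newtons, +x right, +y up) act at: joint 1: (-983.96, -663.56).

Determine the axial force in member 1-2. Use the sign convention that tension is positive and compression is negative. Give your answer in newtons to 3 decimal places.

14.483

N=3 nodes, M=3 members, R=3 reactions → 2N=6, M+R=6
member 0 (0-1): L=1.6008, (cx,cy)=(0.8227,0.5685)
member 1 (0-2): L=2.7000, (cx,cy)=(1.0000,0.0000)
member 2 (1-2): L=1.6555, (cx,cy)=(0.8354,-0.5497)
solve A·x = −loads:
  F[0-1] = -1181.2934 N (compression)
  F[0-2] = -12.0992 N (compression)
  F[1-2] = +14.4834 N (tension)
  Rx@0 = +983.9600 N
  Ry@0 = +671.5211 N
  Ry@2 = -7.9611 N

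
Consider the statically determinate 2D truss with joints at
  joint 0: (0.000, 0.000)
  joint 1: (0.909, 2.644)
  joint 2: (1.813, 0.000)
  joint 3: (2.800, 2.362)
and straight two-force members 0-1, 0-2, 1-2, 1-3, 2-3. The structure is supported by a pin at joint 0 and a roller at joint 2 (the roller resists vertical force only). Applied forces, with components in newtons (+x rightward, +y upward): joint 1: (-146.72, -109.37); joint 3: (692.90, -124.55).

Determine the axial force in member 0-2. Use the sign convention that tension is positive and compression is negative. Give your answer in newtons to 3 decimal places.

N=4 nodes, M=5 members, R=3 reactions → 2N=8, M+R=8
member 0 (0-1): L=2.7959, (cx,cy)=(0.3251,0.9457)
member 1 (0-2): L=1.8130, (cx,cy)=(1.0000,0.0000)
member 2 (1-2): L=2.7943, (cx,cy)=(0.3235,-0.9462)
member 3 (1-3): L=1.9119, (cx,cy)=(0.9891,-0.1475)
member 4 (2-3): L=2.5599, (cx,cy)=(0.3856,0.9227)
solve A·x = −loads:
  F[0-1] = +742.3499 N (tension)
  F[0-2] = +304.8274 N (tension)
  F[1-2] = -968.0240 N (compression)
  F[1-3] = +709.0015 N (tension)
  F[2-3] = -21.6487 N (compression)
  Rx@0 = -546.1800 N
  Ry@0 = -702.0201 N
  Ry@2 = +935.9401 N

304.827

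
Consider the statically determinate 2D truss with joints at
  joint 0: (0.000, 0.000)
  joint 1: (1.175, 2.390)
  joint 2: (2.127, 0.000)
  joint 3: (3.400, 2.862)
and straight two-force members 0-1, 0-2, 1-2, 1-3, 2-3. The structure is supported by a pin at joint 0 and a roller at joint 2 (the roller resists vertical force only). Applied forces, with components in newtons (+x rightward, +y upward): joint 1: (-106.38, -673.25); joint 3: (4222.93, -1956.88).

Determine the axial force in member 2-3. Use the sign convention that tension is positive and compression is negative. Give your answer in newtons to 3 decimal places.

N=4 nodes, M=5 members, R=3 reactions → 2N=8, M+R=8
member 0 (0-1): L=2.6632, (cx,cy)=(0.4412,0.8974)
member 1 (0-2): L=2.1270, (cx,cy)=(1.0000,0.0000)
member 2 (1-2): L=2.5726, (cx,cy)=(0.3700,-0.9290)
member 3 (1-3): L=2.2745, (cx,cy)=(0.9782,0.2075)
member 4 (2-3): L=3.1323, (cx,cy)=(0.4064,0.9137)
solve A·x = −loads:
  F[0-1] = +7167.8552 N (tension)
  F[0-2] = +954.1229 N (tension)
  F[1-2] = -6364.5210 N (compression)
  F[1-3] = +5749.1484 N (tension)
  F[2-3] = -3447.4662 N (compression)
  Rx@0 = -4116.5500 N
  Ry@0 = -6432.5114 N
  Ry@2 = +9062.6414 N

-3447.466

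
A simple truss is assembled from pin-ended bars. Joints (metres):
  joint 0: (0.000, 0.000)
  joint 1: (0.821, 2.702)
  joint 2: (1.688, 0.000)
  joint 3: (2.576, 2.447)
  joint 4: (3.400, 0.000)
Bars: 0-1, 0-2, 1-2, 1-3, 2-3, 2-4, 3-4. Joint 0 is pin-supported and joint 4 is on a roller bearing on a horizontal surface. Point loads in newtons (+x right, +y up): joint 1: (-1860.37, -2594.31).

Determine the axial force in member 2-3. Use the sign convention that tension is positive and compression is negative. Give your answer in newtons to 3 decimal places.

N=5 nodes, M=7 members, R=3 reactions → 2N=10, M+R=10
member 0 (0-1): L=2.8240, (cx,cy)=(0.2907,0.9568)
member 1 (0-2): L=1.6880, (cx,cy)=(1.0000,0.0000)
member 2 (1-2): L=2.8377, (cx,cy)=(0.3055,-0.9522)
member 3 (1-3): L=1.7734, (cx,cy)=(0.9896,-0.1438)
member 4 (2-3): L=2.6031, (cx,cy)=(0.3411,0.9400)
member 5 (2-4): L=1.7120, (cx,cy)=(1.0000,0.0000)
member 6 (3-4): L=2.5820, (cx,cy)=(0.3191,-0.9477)
solve A·x = −loads:
  F[0-1] = -3601.8846 N (compression)
  F[0-2] = -813.2129 N (compression)
  F[1-2] = +808.3796 N (tension)
  F[1-3] = +572.1745 N (tension)
  F[2-3] = -818.8410 N (compression)
  F[2-4] = -286.9006 N (compression)
  F[3-4] = +899.0059 N (tension)
  Rx@0 = +1860.3700 N
  Ry@0 = +3446.3074 N
  Ry@4 = -851.9974 N

-818.841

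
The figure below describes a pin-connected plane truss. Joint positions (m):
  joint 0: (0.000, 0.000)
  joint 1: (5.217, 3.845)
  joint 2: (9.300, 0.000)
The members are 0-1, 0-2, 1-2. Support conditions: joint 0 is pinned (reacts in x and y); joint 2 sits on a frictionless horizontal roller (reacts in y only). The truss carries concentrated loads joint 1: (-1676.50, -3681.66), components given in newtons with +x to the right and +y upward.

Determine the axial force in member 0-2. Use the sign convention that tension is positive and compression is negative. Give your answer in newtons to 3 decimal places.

1457.094

N=3 nodes, M=3 members, R=3 reactions → 2N=6, M+R=6
member 0 (0-1): L=6.4808, (cx,cy)=(0.8050,0.5933)
member 1 (0-2): L=9.3000, (cx,cy)=(1.0000,0.0000)
member 2 (1-2): L=5.6085, (cx,cy)=(0.7280,-0.6856)
solve A·x = −loads:
  F[0-1] = -3892.7117 N (compression)
  F[0-2] = +1457.0936 N (tension)
  F[1-2] = -2001.4849 N (compression)
  Rx@0 = +1676.5000 N
  Ry@0 = +2309.5011 N
  Ry@2 = +1372.1589 N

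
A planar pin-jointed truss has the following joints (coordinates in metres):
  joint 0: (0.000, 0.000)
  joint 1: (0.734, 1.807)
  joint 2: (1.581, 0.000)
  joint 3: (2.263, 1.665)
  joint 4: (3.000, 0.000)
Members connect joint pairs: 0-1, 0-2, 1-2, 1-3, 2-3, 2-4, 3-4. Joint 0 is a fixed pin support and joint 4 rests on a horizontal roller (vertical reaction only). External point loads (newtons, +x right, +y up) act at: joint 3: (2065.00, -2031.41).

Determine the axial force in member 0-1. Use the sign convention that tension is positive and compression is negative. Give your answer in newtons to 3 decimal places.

N=5 nodes, M=7 members, R=3 reactions → 2N=10, M+R=10
member 0 (0-1): L=1.9504, (cx,cy)=(0.3763,0.9265)
member 1 (0-2): L=1.5810, (cx,cy)=(1.0000,0.0000)
member 2 (1-2): L=1.9957, (cx,cy)=(0.4244,-0.9055)
member 3 (1-3): L=1.5356, (cx,cy)=(0.9957,-0.0925)
member 4 (2-3): L=1.7993, (cx,cy)=(0.3790,0.9254)
member 5 (2-4): L=1.4190, (cx,cy)=(1.0000,0.0000)
member 6 (3-4): L=1.8208, (cx,cy)=(0.4048,-0.9144)
solve A·x = −loads:
  F[0-1] = +698.3669 N (tension)
  F[0-2] = +1802.1796 N (tension)
  F[1-2] = -775.2842 N (compression)
  F[1-3] = +594.4143 N (tension)
  F[2-3] = +758.6005 N (tension)
  F[2-4] = +1185.5897 N (tension)
  F[3-4] = -2929.1020 N (compression)
  Rx@0 = -2065.0000 N
  Ry@0 = -647.0253 N
  Ry@4 = +2678.4353 N

698.367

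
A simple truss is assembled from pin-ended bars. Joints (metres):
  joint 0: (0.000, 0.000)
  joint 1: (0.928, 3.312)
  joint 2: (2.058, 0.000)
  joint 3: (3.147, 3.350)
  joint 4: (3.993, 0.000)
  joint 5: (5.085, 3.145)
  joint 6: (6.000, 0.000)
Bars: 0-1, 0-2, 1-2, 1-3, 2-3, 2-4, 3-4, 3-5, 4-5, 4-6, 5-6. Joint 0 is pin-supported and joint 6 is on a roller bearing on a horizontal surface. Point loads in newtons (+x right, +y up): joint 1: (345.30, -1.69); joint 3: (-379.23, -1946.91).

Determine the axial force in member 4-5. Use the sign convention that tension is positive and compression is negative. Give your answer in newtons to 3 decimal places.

N=7 nodes, M=11 members, R=3 reactions → 2N=14, M+R=14
member 0 (0-1): L=3.4396, (cx,cy)=(0.2698,0.9629)
member 1 (0-2): L=2.0580, (cx,cy)=(1.0000,0.0000)
member 2 (1-2): L=3.4995, (cx,cy)=(0.3229,-0.9464)
member 3 (1-3): L=2.2193, (cx,cy)=(0.9999,0.0171)
member 4 (2-3): L=3.5226, (cx,cy)=(0.3092,0.9510)
member 5 (2-4): L=1.9350, (cx,cy)=(1.0000,0.0000)
member 6 (3-4): L=3.4552, (cx,cy)=(0.2449,-0.9696)
member 7 (3-5): L=1.9488, (cx,cy)=(0.9945,-0.1052)
member 8 (4-5): L=3.3292, (cx,cy)=(0.3280,0.9447)
member 9 (4-6): L=2.0070, (cx,cy)=(1.0000,0.0000)
member 10 (5-6): L=3.2754, (cx,cy)=(0.2794,-0.9602)
solve A·x = −loads:
  F[0-1] = -984.8375 N (compression)
  F[0-2] = +231.7816 N (tension)
  F[1-2] = +983.4042 N (tension)
  F[1-3] = -928.6955 N (compression)
  F[2-3] = -978.6657 N (compression)
  F[2-4] = +851.8841 N (tension)
  F[3-4] = -964.5128 N (compression)
  F[3-5] = -619.1580 N (compression)
  F[4-5] = +989.9213 N (tension)
  F[4-6] = +291.0208 N (tension)
  F[5-6] = -1041.7592 N (compression)
  Rx@0 = +33.9300 N
  Ry@0 = +948.3155 N
  Ry@6 = +1000.2845 N

989.921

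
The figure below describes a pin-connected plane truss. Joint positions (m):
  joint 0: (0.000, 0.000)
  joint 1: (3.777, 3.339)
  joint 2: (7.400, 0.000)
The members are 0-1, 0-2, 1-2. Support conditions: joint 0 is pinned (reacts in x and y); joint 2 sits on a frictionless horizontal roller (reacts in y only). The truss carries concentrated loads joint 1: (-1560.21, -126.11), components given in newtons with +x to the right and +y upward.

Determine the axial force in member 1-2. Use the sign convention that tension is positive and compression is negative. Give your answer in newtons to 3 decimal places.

943.820

N=3 nodes, M=3 members, R=3 reactions → 2N=6, M+R=6
member 0 (0-1): L=5.0413, (cx,cy)=(0.7492,0.6623)
member 1 (0-2): L=7.4000, (cx,cy)=(1.0000,0.0000)
member 2 (1-2): L=4.9270, (cx,cy)=(0.7353,-0.6777)
solve A·x = −loads:
  F[0-1] = -1156.1230 N (compression)
  F[0-2] = -694.0284 N (compression)
  F[1-2] = +943.8195 N (tension)
  Rx@0 = +1560.2100 N
  Ry@0 = +765.7348 N
  Ry@2 = -639.6248 N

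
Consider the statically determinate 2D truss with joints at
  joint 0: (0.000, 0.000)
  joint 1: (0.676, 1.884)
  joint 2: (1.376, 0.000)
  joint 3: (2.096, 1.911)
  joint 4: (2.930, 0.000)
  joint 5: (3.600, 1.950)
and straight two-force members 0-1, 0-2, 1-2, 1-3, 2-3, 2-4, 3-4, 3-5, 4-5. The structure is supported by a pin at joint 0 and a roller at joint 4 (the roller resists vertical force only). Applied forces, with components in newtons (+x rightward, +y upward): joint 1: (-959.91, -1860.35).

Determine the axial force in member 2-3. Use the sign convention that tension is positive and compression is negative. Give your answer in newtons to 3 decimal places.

-204.042

N=6 nodes, M=9 members, R=3 reactions → 2N=12, M+R=12
member 0 (0-1): L=2.0016, (cx,cy)=(0.3377,0.9412)
member 1 (0-2): L=1.3760, (cx,cy)=(1.0000,0.0000)
member 2 (1-2): L=2.0098, (cx,cy)=(0.3483,-0.9374)
member 3 (1-3): L=1.4203, (cx,cy)=(0.9998,0.0190)
member 4 (2-3): L=2.0421, (cx,cy)=(0.3526,0.9358)
member 5 (2-4): L=1.5540, (cx,cy)=(1.0000,0.0000)
member 6 (3-4): L=2.0851, (cx,cy)=(0.4000,-0.9165)
member 7 (3-5): L=1.5045, (cx,cy)=(0.9997,0.0259)
member 8 (4-5): L=2.0619, (cx,cy)=(0.3249,0.9457)
solve A·x = −loads:
  F[0-1] = -2176.2291 N (compression)
  F[0-2] = -224.9353 N (compression)
  F[1-2] = +203.6932 N (tension)
  F[1-3] = +154.0195 N (tension)
  F[2-3] = -204.0422 N (compression)
  F[2-4] = -82.0521 N (compression)
  F[3-4] = +205.1363 N (tension)
  F[3-5] = -0.0000 N (compression)
  F[4-5] = +0.0000 N (tension)
  Rx@0 = +959.9100 N
  Ry@0 = +2048.3615 N
  Ry@4 = -188.0115 N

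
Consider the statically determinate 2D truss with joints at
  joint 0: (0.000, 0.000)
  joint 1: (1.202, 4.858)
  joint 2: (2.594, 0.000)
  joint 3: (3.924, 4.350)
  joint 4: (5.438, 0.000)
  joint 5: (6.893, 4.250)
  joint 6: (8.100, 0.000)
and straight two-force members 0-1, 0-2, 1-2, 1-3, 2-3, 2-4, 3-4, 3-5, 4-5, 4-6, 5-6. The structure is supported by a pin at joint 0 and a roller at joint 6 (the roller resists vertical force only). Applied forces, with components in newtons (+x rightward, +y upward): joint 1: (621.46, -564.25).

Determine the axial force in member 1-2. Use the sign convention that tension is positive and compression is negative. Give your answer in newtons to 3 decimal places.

N=7 nodes, M=11 members, R=3 reactions → 2N=14, M+R=14
member 0 (0-1): L=5.0045, (cx,cy)=(0.2402,0.9707)
member 1 (0-2): L=2.5940, (cx,cy)=(1.0000,0.0000)
member 2 (1-2): L=5.0535, (cx,cy)=(0.2755,-0.9613)
member 3 (1-3): L=2.7690, (cx,cy)=(0.9830,-0.1835)
member 4 (2-3): L=4.5488, (cx,cy)=(0.2924,0.9563)
member 5 (2-4): L=2.8440, (cx,cy)=(1.0000,0.0000)
member 6 (3-4): L=4.6059, (cx,cy)=(0.3287,-0.9444)
member 7 (3-5): L=2.9707, (cx,cy)=(0.9994,-0.0337)
member 8 (4-5): L=4.4922, (cx,cy)=(0.3239,0.9461)
member 9 (4-6): L=2.6620, (cx,cy)=(1.0000,0.0000)
member 10 (5-6): L=4.4181, (cx,cy)=(0.2732,-0.9620)
solve A·x = −loads:
  F[0-1] = -111.0461 N (compression)
  F[0-2] = +648.1315 N (tension)
  F[1-2] = -368.7136 N (compression)
  F[1-3] = -556.0053 N (compression)
  F[2-3] = +370.6469 N (tension)
  F[2-4] = +438.1963 N (tension)
  F[3-4] = -473.2310 N (compression)
  F[3-5] = -282.8027 N (compression)
  F[4-5] = +472.4008 N (tension)
  F[4-6] = +129.6331 N (tension)
  F[5-6] = -474.5054 N (compression)
  Rx@0 = -621.4600 N
  Ry@0 = +107.7955 N
  Ry@6 = +456.4545 N

-368.714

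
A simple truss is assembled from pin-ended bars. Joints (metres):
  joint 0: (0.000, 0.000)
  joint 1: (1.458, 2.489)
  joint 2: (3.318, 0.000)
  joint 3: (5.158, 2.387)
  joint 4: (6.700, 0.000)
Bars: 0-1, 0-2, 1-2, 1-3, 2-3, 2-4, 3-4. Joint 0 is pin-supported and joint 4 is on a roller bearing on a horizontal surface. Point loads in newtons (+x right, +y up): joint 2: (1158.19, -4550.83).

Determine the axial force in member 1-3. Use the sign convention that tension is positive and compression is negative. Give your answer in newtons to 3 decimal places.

-3127.852

N=5 nodes, M=7 members, R=3 reactions → 2N=10, M+R=10
member 0 (0-1): L=2.8846, (cx,cy)=(0.5054,0.8629)
member 1 (0-2): L=3.3180, (cx,cy)=(1.0000,0.0000)
member 2 (1-2): L=3.1072, (cx,cy)=(0.5986,-0.8010)
member 3 (1-3): L=3.7014, (cx,cy)=(0.9996,-0.0276)
member 4 (2-3): L=3.0139, (cx,cy)=(0.6105,0.7920)
member 5 (2-4): L=3.3820, (cx,cy)=(1.0000,0.0000)
member 6 (3-4): L=2.8417, (cx,cy)=(0.5426,-0.8400)
solve A·x = −loads:
  F[0-1] = -2662.2527 N (compression)
  F[0-2] = +2503.8088 N (tension)
  F[1-2] = +2975.3074 N (tension)
  F[1-3] = -3127.8518 N (compression)
  F[2-3] = +2736.7000 N (tension)
  F[2-4] = +1455.8752 N (tension)
  F[3-4] = -2683.0290 N (compression)
  Rx@0 = -1158.1900 N
  Ry@0 = +2297.1503 N
  Ry@4 = +2253.6797 N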